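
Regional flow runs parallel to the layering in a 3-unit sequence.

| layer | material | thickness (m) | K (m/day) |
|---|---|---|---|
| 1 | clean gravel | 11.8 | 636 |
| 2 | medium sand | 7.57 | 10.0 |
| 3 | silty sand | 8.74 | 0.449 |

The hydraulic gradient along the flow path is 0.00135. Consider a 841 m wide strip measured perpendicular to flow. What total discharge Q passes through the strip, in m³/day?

8610

Flow is parallel to layering, so each bed carries its own Darcy discharge and the transmissivities add.
Σ(K_i·b_i) = 636×11.8 + 10.0×7.57 + 0.449×8.74 = 7584 m²/day.
Hydraulic gradient i = 0.00135.
Q = Σ(K_i·b_i) · W · i = 7584 × 841 × 0.001350 = 8611 m³/day.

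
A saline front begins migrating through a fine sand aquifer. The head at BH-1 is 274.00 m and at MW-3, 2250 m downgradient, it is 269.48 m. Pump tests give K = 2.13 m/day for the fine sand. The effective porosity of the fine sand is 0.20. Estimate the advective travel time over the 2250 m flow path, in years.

Hydraulic gradient i = (274.00 − 269.48) / 2250 = 4.52 / 2250 = 0.002009.
Darcy flux q = K · i = 2.130 × 0.002009 = 0.004279 m/day.
Seepage velocity v = q / n_e = 0.004279 / 0.20 = 0.02139 m/day.
Travel time t = L / v = 2250 / 0.02139 = 1.052e+05 days = 287.9 years.

288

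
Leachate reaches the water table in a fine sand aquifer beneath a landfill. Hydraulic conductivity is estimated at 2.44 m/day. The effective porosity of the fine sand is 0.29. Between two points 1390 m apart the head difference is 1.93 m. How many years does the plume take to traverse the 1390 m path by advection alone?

Hydraulic gradient i = Δh / L = 1.93 / 1390 = 0.001388.
Darcy flux q = K · i = 2.440 × 0.001388 = 0.003388 m/day.
Seepage velocity v = q / n_e = 0.003388 / 0.29 = 0.01168 m/day.
Travel time t = L / v = 1390 / 0.01168 = 1.190e+05 days = 325.8 years.

326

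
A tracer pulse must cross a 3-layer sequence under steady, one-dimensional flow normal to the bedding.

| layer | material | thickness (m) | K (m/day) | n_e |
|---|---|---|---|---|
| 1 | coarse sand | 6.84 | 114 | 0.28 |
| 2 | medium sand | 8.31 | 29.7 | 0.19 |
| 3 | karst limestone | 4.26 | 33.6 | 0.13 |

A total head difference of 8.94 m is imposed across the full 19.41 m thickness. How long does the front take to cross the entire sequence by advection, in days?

With flow normal to the layers, continuity requires the same specific discharge q through every layer.
Σ(b_i/K_i) = 6.84/114 + 8.31/29.7 + 4.26/33.6 = 0.4666 d.
q = Δh / Σ(b_i/K_i) = 8.94 / 0.4666 = 19.16 m/day.
In each layer the seepage velocity is v_i = q/n_i, so the layer transit time is t_i = b_i·n_i / q:
  layer 1 (coarse sand): t_1 = 6.84 × 0.28 / 19.16 = 0.09996 d
  layer 2 (medium sand): t_2 = 8.31 × 0.19 / 19.16 = 0.08240 d
  layer 3 (karst limestone): t_3 = 4.26 × 0.13 / 19.16 = 0.02890 d
Total t = Σ t_i = 0.2113 days.

0.211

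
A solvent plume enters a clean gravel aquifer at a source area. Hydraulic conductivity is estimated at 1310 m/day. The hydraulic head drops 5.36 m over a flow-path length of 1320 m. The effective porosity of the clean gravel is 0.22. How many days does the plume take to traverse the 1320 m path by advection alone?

Hydraulic gradient i = Δh / L = 5.36 / 1320 = 0.004061.
Darcy flux q = K · i = 1310 × 0.004061 = 5.319 m/day.
Seepage velocity v = q / n_e = 5.319 / 0.22 = 24.18 m/day.
Travel time t = L / v = 1320 / 24.18 = 54.59 days.

54.6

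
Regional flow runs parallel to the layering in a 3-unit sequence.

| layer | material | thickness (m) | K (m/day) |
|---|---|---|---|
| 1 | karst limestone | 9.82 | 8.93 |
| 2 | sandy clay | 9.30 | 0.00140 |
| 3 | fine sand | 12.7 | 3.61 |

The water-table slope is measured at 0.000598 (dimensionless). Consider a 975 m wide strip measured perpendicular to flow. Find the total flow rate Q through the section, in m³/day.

Flow is parallel to layering, so each bed carries its own Darcy discharge and the transmissivities add.
Σ(K_i·b_i) = 8.93×9.82 + 0.00140×9.30 + 3.61×12.7 = 133.6 m²/day.
Hydraulic gradient i = 0.000598.
Q = Σ(K_i·b_i) · W · i = 133.6 × 975 × 0.0005980 = 77.87 m³/day.

77.9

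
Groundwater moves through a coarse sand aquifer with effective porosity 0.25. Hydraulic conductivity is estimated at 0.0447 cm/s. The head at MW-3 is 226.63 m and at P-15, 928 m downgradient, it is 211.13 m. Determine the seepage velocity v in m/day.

2.58

Convert K: 0.0447 cm/s × 864 = 38.62 m/day.
Hydraulic gradient i = (226.63 − 211.13) / 928 = 15.5 / 928 = 0.01670.
Darcy flux q = K · i = 38.62 × 0.01670 = 0.6451 m/day.
Seepage velocity v = q / n_e = 0.6451 / 0.25 = 2.580 m/day.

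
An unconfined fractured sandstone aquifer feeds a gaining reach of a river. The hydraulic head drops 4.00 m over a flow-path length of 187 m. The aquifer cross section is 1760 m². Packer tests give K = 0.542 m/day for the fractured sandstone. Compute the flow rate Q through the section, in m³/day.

20.4

Hydraulic gradient i = Δh / L = 4.00 / 187 = 0.02139.
Darcy's law: Q = K · A · i = 0.5420 × 1760 × 0.02139 = 20.40 m³/day.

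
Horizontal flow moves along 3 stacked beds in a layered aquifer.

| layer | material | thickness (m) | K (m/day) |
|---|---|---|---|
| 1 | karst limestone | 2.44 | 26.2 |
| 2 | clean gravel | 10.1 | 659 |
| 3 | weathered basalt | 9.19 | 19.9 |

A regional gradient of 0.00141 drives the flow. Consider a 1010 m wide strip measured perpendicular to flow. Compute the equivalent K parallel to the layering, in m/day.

Flow is parallel to layering, so each bed carries its own Darcy discharge and the transmissivities add.
Σ(K_i·b_i) = 26.2×2.44 + 659×10.1 + 19.9×9.19 = 6903 m²/day.
Total thickness b = 21.73 m, so K_eq = Σ(K_i·b_i)/b = 317.7 m/day.

318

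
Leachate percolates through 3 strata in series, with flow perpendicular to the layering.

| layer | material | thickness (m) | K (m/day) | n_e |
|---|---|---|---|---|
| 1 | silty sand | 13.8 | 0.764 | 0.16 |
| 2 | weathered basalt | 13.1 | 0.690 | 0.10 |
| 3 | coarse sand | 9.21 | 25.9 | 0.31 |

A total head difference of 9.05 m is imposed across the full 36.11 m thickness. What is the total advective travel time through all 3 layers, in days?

26.3

With flow normal to the layers, continuity requires the same specific discharge q through every layer.
Σ(b_i/K_i) = 13.8/0.764 + 13.1/0.690 + 9.21/25.9 = 37.40 d.
q = Δh / Σ(b_i/K_i) = 9.05 / 37.40 = 0.2420 m/day.
In each layer the seepage velocity is v_i = q/n_i, so the layer transit time is t_i = b_i·n_i / q:
  layer 1 (silty sand): t_1 = 13.8 × 0.16 / 0.2420 = 9.126 d
  layer 2 (weathered basalt): t_2 = 13.1 × 0.10 / 0.2420 = 5.414 d
  layer 3 (coarse sand): t_3 = 9.21 × 0.31 / 0.2420 = 11.80 d
Total t = Σ t_i = 26.34 days.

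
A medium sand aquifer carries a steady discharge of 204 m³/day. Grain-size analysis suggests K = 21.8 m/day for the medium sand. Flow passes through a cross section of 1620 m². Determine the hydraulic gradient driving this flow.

From Q = K·A·i, i = Q / (K·A) = 204 / (21.80 × 1620) = 0.005776.

0.00578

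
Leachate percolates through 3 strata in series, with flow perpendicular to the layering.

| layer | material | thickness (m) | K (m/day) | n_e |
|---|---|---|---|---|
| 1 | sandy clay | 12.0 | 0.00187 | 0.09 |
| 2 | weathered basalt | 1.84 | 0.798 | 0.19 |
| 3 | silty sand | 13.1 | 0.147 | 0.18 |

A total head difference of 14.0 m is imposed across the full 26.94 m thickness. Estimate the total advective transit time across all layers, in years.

4.82

With flow normal to the layers, continuity requires the same specific discharge q through every layer.
Σ(b_i/K_i) = 12.0/0.00187 + 1.84/0.798 + 13.1/0.147 = 6509 d.
q = Δh / Σ(b_i/K_i) = 14.0 / 6509 = 0.002151 m/day.
In each layer the seepage velocity is v_i = q/n_i, so the layer transit time is t_i = b_i·n_i / q:
  layer 1 (sandy clay): t_1 = 12.0 × 0.09 / 0.002151 = 502.1 d
  layer 2 (weathered basalt): t_2 = 1.84 × 0.19 / 0.002151 = 162.5 d
  layer 3 (silty sand): t_3 = 13.1 × 0.18 / 0.002151 = 1096 d
Total t = Σ t_i = 1761 days = 4.821 years.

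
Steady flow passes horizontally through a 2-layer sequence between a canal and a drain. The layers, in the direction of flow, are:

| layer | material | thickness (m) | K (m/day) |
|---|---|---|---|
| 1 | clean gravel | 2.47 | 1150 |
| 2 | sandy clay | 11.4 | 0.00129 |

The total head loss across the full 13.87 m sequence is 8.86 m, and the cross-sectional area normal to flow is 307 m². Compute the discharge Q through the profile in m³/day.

0.308

Flow is perpendicular to layering, so the layers act in series and the equivalent K is the thickness-weighted harmonic mean.
Total thickness L = 2.47 + 11.4 = 13.87 m.
Σ(b_i/K_i) = 2.47/1150 + 11.4/0.00129 = 8837 d.
K_eq = L / Σ(b_i/K_i) = 13.87 / 8837 = 0.001569 m/day.
Q = K_eq · A · (Δh/L) = 0.001569 × 307 × (8.86/13.87) = 0.3078 m³/day.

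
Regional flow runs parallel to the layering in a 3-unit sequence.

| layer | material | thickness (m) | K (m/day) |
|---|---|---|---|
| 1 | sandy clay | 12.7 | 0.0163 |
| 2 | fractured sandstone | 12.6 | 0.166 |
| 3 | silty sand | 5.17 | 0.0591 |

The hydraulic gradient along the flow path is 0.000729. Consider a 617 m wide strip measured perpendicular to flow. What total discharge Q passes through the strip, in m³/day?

1.17

Flow is parallel to layering, so each bed carries its own Darcy discharge and the transmissivities add.
Σ(K_i·b_i) = 0.0163×12.7 + 0.166×12.6 + 0.0591×5.17 = 2.604 m²/day.
Hydraulic gradient i = 0.000729.
Q = Σ(K_i·b_i) · W · i = 2.604 × 617 × 0.0007290 = 1.171 m³/day.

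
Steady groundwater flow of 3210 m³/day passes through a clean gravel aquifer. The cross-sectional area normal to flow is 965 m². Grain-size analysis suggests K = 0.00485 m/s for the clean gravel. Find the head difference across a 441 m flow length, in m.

3.50

Convert K: 0.00485 m/s × 86400 = 419.0 m/day.
From Q = K·A·i, i = Q / (K·A) = 3210 / (419.0 × 965.0) = 0.007938.
Head loss Δh = i · L = 0.007938 × 441 = 3.501 m.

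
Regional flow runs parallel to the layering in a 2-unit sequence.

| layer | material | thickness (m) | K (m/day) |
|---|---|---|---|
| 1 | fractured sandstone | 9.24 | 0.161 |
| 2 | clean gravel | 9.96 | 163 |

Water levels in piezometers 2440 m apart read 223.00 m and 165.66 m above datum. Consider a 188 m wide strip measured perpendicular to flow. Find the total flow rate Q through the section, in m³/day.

7180

Flow is parallel to layering, so each bed carries its own Darcy discharge and the transmissivities add.
Σ(K_i·b_i) = 0.161×9.24 + 163×9.96 = 1625 m²/day.
Hydraulic gradient i = (223.00 − 165.66) / 2440 = 57.34 / 2440 = 0.02350.
Q = Σ(K_i·b_i) · W · i = 1625 × 188 × 0.02350 = 7179 m³/day.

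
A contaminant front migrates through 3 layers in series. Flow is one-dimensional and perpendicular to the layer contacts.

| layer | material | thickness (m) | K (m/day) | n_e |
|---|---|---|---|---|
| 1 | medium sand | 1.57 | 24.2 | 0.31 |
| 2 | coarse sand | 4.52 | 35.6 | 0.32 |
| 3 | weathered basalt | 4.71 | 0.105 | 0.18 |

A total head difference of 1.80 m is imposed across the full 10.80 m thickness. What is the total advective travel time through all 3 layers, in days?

With flow normal to the layers, continuity requires the same specific discharge q through every layer.
Σ(b_i/K_i) = 1.57/24.2 + 4.52/35.6 + 4.71/0.105 = 45.05 d.
q = Δh / Σ(b_i/K_i) = 1.80 / 45.05 = 0.03996 m/day.
In each layer the seepage velocity is v_i = q/n_i, so the layer transit time is t_i = b_i·n_i / q:
  layer 1 (medium sand): t_1 = 1.57 × 0.31 / 0.03996 = 12.18 d
  layer 2 (coarse sand): t_2 = 4.52 × 0.32 / 0.03996 = 36.20 d
  layer 3 (weathered basalt): t_3 = 4.71 × 0.18 / 0.03996 = 21.22 d
Total t = Σ t_i = 69.60 days.

69.6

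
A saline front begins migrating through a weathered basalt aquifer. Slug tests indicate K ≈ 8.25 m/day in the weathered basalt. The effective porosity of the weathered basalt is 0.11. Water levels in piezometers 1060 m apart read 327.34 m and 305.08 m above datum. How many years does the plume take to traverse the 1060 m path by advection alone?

Hydraulic gradient i = (327.34 − 305.08) / 1060 = 22.26 / 1060 = 0.02100.
Darcy flux q = K · i = 8.250 × 0.02100 = 0.1733 m/day.
Seepage velocity v = q / n_e = 0.1733 / 0.11 = 1.575 m/day.
Travel time t = L / v = 1060 / 1.575 = 673.0 days = 1.843 years.

1.84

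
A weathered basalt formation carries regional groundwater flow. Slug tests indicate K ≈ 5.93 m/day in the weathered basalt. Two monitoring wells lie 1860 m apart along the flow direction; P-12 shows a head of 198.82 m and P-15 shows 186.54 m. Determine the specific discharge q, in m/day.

0.0392

Hydraulic gradient i = (198.82 − 186.54) / 1860 = 12.28 / 1860 = 0.006602.
Specific discharge q = K · i = 5.930 × 0.006602 = 0.03915 m/day.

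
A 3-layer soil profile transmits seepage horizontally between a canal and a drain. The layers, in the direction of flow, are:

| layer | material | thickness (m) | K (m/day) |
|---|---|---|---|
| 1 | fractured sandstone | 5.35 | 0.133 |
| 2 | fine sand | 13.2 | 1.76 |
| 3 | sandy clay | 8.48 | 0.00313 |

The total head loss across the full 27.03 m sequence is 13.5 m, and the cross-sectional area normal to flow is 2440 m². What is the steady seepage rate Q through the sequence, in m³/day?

11.9

Flow is perpendicular to layering, so the layers act in series and the equivalent K is the thickness-weighted harmonic mean.
Total thickness L = 5.35 + 13.2 + 8.48 = 27.03 m.
Σ(b_i/K_i) = 5.35/0.133 + 13.2/1.76 + 8.48/0.00313 = 2757 d.
K_eq = L / Σ(b_i/K_i) = 27.03 / 2757 = 0.009804 m/day.
Q = K_eq · A · (Δh/L) = 0.009804 × 2440 × (13.5/27.03) = 11.95 m³/day.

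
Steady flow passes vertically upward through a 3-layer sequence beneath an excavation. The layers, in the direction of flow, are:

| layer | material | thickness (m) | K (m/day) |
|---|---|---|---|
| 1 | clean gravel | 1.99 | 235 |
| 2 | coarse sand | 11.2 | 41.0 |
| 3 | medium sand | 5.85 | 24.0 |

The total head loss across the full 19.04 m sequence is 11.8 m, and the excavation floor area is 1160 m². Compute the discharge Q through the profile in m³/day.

Flow is perpendicular to layering, so the layers act in series and the equivalent K is the thickness-weighted harmonic mean.
Total thickness L = 1.99 + 11.2 + 5.85 = 19.04 m.
Σ(b_i/K_i) = 1.99/235 + 11.2/41.0 + 5.85/24.0 = 0.5254 d.
K_eq = L / Σ(b_i/K_i) = 19.04 / 0.5254 = 36.24 m/day.
Q = K_eq · A · (Δh/L) = 36.24 × 1160 × (11.8/19.04) = 26053 m³/day.

26100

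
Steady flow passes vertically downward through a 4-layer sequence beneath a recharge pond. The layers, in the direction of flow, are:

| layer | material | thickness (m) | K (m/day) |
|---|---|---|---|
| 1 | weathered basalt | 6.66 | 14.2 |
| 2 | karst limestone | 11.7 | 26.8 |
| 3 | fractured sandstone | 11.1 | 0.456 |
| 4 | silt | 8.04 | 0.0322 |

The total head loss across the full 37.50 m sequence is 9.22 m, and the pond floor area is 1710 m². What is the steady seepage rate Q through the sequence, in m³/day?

57.3

Flow is perpendicular to layering, so the layers act in series and the equivalent K is the thickness-weighted harmonic mean.
Total thickness L = 6.66 + 11.7 + 11.1 + 8.04 = 37.50 m.
Σ(b_i/K_i) = 6.66/14.2 + 11.7/26.8 + 11.1/0.456 + 8.04/0.0322 = 274.9 d.
K_eq = L / Σ(b_i/K_i) = 37.50 / 274.9 = 0.1364 m/day.
Q = K_eq · A · (Δh/L) = 0.1364 × 1710 × (9.22/37.50) = 57.34 m³/day.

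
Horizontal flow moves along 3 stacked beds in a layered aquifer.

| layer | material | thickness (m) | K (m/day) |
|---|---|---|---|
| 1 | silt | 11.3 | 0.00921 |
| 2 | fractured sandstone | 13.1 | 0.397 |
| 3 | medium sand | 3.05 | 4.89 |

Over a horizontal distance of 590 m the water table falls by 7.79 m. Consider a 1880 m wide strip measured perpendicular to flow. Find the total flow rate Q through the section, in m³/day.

Flow is parallel to layering, so each bed carries its own Darcy discharge and the transmissivities add.
Σ(K_i·b_i) = 0.00921×11.3 + 0.397×13.1 + 4.89×3.05 = 20.22 m²/day.
Hydraulic gradient i = Δh / L = 7.79 / 590 = 0.01320.
Q = Σ(K_i·b_i) · W · i = 20.22 × 1880 × 0.01320 = 501.9 m³/day.

502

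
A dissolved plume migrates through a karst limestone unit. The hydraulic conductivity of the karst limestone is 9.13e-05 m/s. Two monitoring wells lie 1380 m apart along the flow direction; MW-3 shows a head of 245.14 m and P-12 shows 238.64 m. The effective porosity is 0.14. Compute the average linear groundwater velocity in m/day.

0.265

Convert K: 9.13e-05 m/s × 86400 = 7.888 m/day.
Hydraulic gradient i = (245.14 − 238.64) / 1380 = 6.5 / 1380 = 0.004710.
Darcy flux q = K · i = 7.888 × 0.004710 = 0.03716 m/day.
Seepage velocity v = q / n_e = 0.03716 / 0.14 = 0.2654 m/day.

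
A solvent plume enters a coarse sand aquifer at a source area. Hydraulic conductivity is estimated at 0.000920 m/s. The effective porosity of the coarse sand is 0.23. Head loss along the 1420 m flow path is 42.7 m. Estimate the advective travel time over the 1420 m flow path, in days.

137

Convert K: 0.000920 m/s × 86400 = 79.49 m/day.
Hydraulic gradient i = Δh / L = 42.7 / 1420 = 0.03007.
Darcy flux q = K · i = 79.49 × 0.03007 = 2.390 m/day.
Seepage velocity v = q / n_e = 2.390 / 0.23 = 10.39 m/day.
Travel time t = L / v = 1420 / 10.39 = 136.6 days.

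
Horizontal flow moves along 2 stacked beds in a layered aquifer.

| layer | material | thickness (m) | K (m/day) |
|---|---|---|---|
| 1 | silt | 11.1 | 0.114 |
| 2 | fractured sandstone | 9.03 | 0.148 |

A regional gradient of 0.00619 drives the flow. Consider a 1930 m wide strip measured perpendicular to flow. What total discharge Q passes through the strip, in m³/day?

31.1

Flow is parallel to layering, so each bed carries its own Darcy discharge and the transmissivities add.
Σ(K_i·b_i) = 0.114×11.1 + 0.148×9.03 = 2.602 m²/day.
Hydraulic gradient i = 0.00619.
Q = Σ(K_i·b_i) · W · i = 2.602 × 1930 × 0.006190 = 31.08 m³/day.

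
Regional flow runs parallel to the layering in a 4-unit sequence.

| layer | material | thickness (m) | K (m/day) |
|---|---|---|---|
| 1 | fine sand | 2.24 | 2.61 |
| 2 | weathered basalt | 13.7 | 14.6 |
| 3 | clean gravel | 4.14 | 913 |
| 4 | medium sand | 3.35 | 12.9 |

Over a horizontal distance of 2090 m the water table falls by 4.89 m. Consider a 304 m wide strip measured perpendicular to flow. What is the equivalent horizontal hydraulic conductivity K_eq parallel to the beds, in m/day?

Flow is parallel to layering, so each bed carries its own Darcy discharge and the transmissivities add.
Σ(K_i·b_i) = 2.61×2.24 + 14.6×13.7 + 913×4.14 + 12.9×3.35 = 4029 m²/day.
Total thickness b = 23.43 m, so K_eq = Σ(K_i·b_i)/b = 172.0 m/day.

172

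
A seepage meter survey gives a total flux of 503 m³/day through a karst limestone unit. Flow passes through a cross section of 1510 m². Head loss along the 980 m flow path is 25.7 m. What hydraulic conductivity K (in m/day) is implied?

12.7

Hydraulic gradient i = Δh / L = 25.7 / 980 = 0.02622.
From Q = K·A·i, K = Q / (A·i) = 503 / (1510 × 0.02622) = 12.70 m/day.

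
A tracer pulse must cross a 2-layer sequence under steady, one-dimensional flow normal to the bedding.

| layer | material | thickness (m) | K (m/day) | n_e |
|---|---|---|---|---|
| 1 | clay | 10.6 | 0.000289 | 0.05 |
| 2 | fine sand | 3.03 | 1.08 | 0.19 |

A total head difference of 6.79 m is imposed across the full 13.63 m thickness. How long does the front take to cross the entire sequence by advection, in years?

With flow normal to the layers, continuity requires the same specific discharge q through every layer.
Σ(b_i/K_i) = 10.6/0.000289 + 3.03/1.08 = 36681 d.
q = Δh / Σ(b_i/K_i) = 6.79 / 36681 = 0.0001851 m/day.
In each layer the seepage velocity is v_i = q/n_i, so the layer transit time is t_i = b_i·n_i / q:
  layer 1 (clay): t_1 = 10.6 × 0.05 / 0.0001851 = 2863 d
  layer 2 (fine sand): t_2 = 3.03 × 0.19 / 0.0001851 = 3110 d
Total t = Σ t_i = 5973 days = 16.35 years.

16.4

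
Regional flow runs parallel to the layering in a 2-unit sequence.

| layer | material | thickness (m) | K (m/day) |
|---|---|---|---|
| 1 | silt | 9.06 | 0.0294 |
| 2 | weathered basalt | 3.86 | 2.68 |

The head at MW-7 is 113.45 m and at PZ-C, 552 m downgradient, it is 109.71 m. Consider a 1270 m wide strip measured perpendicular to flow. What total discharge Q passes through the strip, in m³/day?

91.3

Flow is parallel to layering, so each bed carries its own Darcy discharge and the transmissivities add.
Σ(K_i·b_i) = 0.0294×9.06 + 2.68×3.86 = 10.61 m²/day.
Hydraulic gradient i = (113.45 − 109.71) / 552 = 3.74 / 552 = 0.006775.
Q = Σ(K_i·b_i) · W · i = 10.61 × 1270 × 0.006775 = 91.31 m³/day.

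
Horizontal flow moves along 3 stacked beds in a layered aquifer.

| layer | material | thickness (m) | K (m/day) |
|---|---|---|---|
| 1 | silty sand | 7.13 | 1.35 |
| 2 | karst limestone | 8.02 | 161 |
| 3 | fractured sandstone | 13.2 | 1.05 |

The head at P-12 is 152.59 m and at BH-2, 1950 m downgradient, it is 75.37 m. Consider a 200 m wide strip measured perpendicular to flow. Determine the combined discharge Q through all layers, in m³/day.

10400

Flow is parallel to layering, so each bed carries its own Darcy discharge and the transmissivities add.
Σ(K_i·b_i) = 1.35×7.13 + 161×8.02 + 1.05×13.2 = 1315 m²/day.
Hydraulic gradient i = (152.59 − 75.37) / 1950 = 77.22 / 1950 = 0.03960.
Q = Σ(K_i·b_i) · W · i = 1315 × 200 × 0.03960 = 10412 m³/day.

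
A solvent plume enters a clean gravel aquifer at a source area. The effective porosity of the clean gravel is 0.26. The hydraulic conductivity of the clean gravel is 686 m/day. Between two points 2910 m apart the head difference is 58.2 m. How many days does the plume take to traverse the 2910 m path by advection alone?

Hydraulic gradient i = Δh / L = 58.2 / 2910 = 0.02000.
Darcy flux q = K · i = 686.0 × 0.02000 = 13.72 m/day.
Seepage velocity v = q / n_e = 13.72 / 0.26 = 52.77 m/day.
Travel time t = L / v = 2910 / 52.77 = 55.15 days.

55.1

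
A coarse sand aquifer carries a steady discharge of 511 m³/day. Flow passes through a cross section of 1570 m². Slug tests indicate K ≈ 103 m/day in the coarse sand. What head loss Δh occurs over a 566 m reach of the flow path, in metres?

From Q = K·A·i, i = Q / (K·A) = 511 / (103.0 × 1570) = 0.003160.
Head loss Δh = i · L = 0.003160 × 566 = 1.789 m.

1.79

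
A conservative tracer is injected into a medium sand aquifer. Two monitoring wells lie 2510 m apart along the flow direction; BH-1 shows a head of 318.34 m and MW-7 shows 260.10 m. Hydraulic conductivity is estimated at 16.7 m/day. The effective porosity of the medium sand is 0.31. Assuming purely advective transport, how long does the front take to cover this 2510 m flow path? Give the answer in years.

5.50

Hydraulic gradient i = (318.34 − 260.10) / 2510 = 58.24 / 2510 = 0.02320.
Darcy flux q = K · i = 16.70 × 0.02320 = 0.3875 m/day.
Seepage velocity v = q / n_e = 0.3875 / 0.31 = 1.250 m/day.
Travel time t = L / v = 2510 / 1.250 = 2008 days = 5.498 years.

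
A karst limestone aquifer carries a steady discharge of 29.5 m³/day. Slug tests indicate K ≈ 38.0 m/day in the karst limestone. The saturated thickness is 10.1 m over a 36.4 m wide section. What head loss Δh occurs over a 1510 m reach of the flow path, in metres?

3.19

Cross-sectional area A = 36.4 × 10.1 = 367.6 m².
From Q = K·A·i, i = Q / (K·A) = 29.5 / (38.00 × 367.6) = 0.002112.
Head loss Δh = i · L = 0.002112 × 1510 = 3.189 m.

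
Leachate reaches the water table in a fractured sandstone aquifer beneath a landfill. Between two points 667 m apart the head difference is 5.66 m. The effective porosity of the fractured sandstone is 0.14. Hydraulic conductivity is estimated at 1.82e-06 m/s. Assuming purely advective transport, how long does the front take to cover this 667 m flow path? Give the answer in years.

Convert K: 1.82e-06 m/s × 86400 = 0.1572 m/day.
Hydraulic gradient i = Δh / L = 5.66 / 667 = 0.008486.
Darcy flux q = K · i = 0.1572 × 0.008486 = 0.001334 m/day.
Seepage velocity v = q / n_e = 0.001334 / 0.14 = 0.009531 m/day.
Travel time t = L / v = 667 / 0.009531 = 69981 days = 191.6 years.

192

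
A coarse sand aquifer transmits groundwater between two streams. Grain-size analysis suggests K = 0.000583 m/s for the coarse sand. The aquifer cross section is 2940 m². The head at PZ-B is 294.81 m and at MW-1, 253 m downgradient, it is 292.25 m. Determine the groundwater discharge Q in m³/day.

1500

Convert K: 0.000583 m/s × 86400 = 50.37 m/day.
Hydraulic gradient i = (294.81 − 292.25) / 253 = 2.56 / 253 = 0.01012.
Darcy's law: Q = K · A · i = 50.37 × 2940 × 0.01012 = 1498 m³/day.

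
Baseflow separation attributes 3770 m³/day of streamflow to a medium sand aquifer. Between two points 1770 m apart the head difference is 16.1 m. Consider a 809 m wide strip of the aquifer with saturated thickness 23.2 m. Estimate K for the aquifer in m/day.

Cross-sectional area A = 809 × 23.2 = 18769 m².
Hydraulic gradient i = Δh / L = 16.1 / 1770 = 0.009096.
From Q = K·A·i, K = Q / (A·i) = 3770 / (18769 × 0.009096) = 22.08 m/day.

22.1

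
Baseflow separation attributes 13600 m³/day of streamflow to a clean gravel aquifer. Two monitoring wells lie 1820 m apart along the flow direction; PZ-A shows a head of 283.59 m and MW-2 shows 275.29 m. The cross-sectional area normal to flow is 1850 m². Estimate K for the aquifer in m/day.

Hydraulic gradient i = (283.59 − 275.29) / 1820 = 8.3 / 1820 = 0.004560.
From Q = K·A·i, K = Q / (A·i) = 13600 / (1850 × 0.004560) = 1612 m/day.

1610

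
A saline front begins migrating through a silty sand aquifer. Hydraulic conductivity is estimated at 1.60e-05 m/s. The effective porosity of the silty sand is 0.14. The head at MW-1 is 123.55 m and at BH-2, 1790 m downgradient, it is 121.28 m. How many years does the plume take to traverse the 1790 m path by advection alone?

Convert K: 1.60e-05 m/s × 86400 = 1.382 m/day.
Hydraulic gradient i = (123.55 − 121.28) / 1790 = 2.27 / 1790 = 0.001268.
Darcy flux q = K · i = 1.382 × 0.001268 = 0.001753 m/day.
Seepage velocity v = q / n_e = 0.001753 / 0.14 = 0.01252 m/day.
Travel time t = L / v = 1790 / 0.01252 = 1.429e+05 days = 391.4 years.

391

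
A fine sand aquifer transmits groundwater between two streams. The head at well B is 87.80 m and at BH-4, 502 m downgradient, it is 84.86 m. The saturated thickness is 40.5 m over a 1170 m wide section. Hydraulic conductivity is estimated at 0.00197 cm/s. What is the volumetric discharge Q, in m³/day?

Convert K: 0.00197 cm/s × 864 = 1.702 m/day.
Cross-sectional area A = 1170 × 40.5 = 47385 m².
Hydraulic gradient i = (87.80 − 84.86) / 502 = 2.94 / 502 = 0.005857.
Darcy's law: Q = K · A · i = 1.702 × 47385 × 0.005857 = 472.4 m³/day.

472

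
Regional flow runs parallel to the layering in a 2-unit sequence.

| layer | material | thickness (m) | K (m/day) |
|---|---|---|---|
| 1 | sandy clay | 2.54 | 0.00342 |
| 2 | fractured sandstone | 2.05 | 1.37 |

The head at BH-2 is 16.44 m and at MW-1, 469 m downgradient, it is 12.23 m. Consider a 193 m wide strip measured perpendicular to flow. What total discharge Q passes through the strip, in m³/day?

Flow is parallel to layering, so each bed carries its own Darcy discharge and the transmissivities add.
Σ(K_i·b_i) = 0.00342×2.54 + 1.37×2.05 = 2.817 m²/day.
Hydraulic gradient i = (16.44 − 12.23) / 469 = 4.21 / 469 = 0.008977.
Q = Σ(K_i·b_i) · W · i = 2.817 × 193 × 0.008977 = 4.881 m³/day.

4.88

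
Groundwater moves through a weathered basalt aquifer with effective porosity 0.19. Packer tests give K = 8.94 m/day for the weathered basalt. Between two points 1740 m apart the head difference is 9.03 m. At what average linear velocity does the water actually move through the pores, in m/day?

Hydraulic gradient i = Δh / L = 9.03 / 1740 = 0.005190.
Darcy flux q = K · i = 8.940 × 0.005190 = 0.04640 m/day.
Seepage velocity v = q / n_e = 0.04640 / 0.19 = 0.2442 m/day.

0.244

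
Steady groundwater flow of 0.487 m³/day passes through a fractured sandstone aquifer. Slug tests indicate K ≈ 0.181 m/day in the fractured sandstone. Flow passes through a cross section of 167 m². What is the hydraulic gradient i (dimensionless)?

From Q = K·A·i, i = Q / (K·A) = 0.487 / (0.1810 × 167.0) = 0.01611.

0.0161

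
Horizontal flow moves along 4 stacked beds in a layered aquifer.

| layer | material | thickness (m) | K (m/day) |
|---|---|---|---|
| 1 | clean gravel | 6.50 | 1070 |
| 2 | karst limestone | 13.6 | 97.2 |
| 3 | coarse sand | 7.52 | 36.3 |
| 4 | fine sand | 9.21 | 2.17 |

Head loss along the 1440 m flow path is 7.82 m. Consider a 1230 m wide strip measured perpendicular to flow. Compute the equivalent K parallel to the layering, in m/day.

233

Flow is parallel to layering, so each bed carries its own Darcy discharge and the transmissivities add.
Σ(K_i·b_i) = 1070×6.50 + 97.2×13.6 + 36.3×7.52 + 2.17×9.21 = 8570 m²/day.
Total thickness b = 36.83 m, so K_eq = Σ(K_i·b_i)/b = 232.7 m/day.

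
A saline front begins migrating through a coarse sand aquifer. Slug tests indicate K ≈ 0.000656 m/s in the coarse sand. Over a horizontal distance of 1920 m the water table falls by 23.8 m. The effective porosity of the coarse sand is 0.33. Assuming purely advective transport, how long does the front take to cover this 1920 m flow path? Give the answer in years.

2.47

Convert K: 0.000656 m/s × 86400 = 56.68 m/day.
Hydraulic gradient i = Δh / L = 23.8 / 1920 = 0.01240.
Darcy flux q = K · i = 56.68 × 0.01240 = 0.7026 m/day.
Seepage velocity v = q / n_e = 0.7026 / 0.33 = 2.129 m/day.
Travel time t = L / v = 1920 / 2.129 = 901.8 days = 2.469 years.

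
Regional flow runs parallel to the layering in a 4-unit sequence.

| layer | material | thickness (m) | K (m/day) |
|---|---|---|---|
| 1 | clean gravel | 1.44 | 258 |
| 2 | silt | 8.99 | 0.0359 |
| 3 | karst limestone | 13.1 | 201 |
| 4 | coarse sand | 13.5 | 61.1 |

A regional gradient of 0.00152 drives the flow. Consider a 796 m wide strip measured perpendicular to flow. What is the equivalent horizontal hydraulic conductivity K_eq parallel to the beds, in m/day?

103

Flow is parallel to layering, so each bed carries its own Darcy discharge and the transmissivities add.
Σ(K_i·b_i) = 258×1.44 + 0.0359×8.99 + 201×13.1 + 61.1×13.5 = 3830 m²/day.
Total thickness b = 37.03 m, so K_eq = Σ(K_i·b_i)/b = 103.4 m/day.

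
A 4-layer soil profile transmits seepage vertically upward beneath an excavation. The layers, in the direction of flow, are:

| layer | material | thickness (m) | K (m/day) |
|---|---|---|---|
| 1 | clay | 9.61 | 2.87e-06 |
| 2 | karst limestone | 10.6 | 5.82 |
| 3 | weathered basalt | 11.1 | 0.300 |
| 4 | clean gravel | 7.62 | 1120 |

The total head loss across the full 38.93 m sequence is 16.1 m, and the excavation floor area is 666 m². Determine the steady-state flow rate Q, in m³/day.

0.00320

Flow is perpendicular to layering, so the layers act in series and the equivalent K is the thickness-weighted harmonic mean.
Total thickness L = 9.61 + 10.6 + 11.1 + 7.62 = 38.93 m.
Σ(b_i/K_i) = 9.61/2.87e-06 + 10.6/5.82 + 11.1/0.300 + 7.62/1120 = 3.348e+06 d.
K_eq = L / Σ(b_i/K_i) = 38.93 / 3.348e+06 = 1.163e-05 m/day.
Q = K_eq · A · (Δh/L) = 1.163e-05 × 666 × (16.1/38.93) = 0.003202 m³/day.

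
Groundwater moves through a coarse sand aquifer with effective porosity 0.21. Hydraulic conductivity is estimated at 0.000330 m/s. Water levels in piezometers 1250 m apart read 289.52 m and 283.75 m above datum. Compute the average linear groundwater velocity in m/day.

Convert K: 0.000330 m/s × 86400 = 28.51 m/day.
Hydraulic gradient i = (289.52 − 283.75) / 1250 = 5.77 / 1250 = 0.004616.
Darcy flux q = K · i = 28.51 × 0.004616 = 0.1316 m/day.
Seepage velocity v = q / n_e = 0.1316 / 0.21 = 0.6267 m/day.

0.627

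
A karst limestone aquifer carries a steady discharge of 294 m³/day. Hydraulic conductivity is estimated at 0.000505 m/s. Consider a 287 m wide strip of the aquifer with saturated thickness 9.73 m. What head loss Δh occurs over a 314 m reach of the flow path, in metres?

0.758

Convert K: 0.000505 m/s × 86400 = 43.63 m/day.
Cross-sectional area A = 287 × 9.73 = 2793 m².
From Q = K·A·i, i = Q / (K·A) = 294 / (43.63 × 2793) = 0.002413.
Head loss Δh = i · L = 0.002413 × 314 = 0.7577 m.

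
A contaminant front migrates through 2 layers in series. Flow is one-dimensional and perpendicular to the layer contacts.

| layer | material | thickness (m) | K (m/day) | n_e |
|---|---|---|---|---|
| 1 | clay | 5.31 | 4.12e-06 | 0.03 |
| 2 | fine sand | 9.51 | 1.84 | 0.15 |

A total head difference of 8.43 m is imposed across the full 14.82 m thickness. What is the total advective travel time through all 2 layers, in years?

664

With flow normal to the layers, continuity requires the same specific discharge q through every layer.
Σ(b_i/K_i) = 5.31/4.12e-06 + 9.51/1.84 = 1.289e+06 d.
q = Δh / Σ(b_i/K_i) = 8.43 / 1.289e+06 = 6.541e-06 m/day.
In each layer the seepage velocity is v_i = q/n_i, so the layer transit time is t_i = b_i·n_i / q:
  layer 1 (clay): t_1 = 5.31 × 0.03 / 6.541e-06 = 24355 d
  layer 2 (fine sand): t_2 = 9.51 × 0.15 / 6.541e-06 = 2.181e+05 d
Total t = Σ t_i = 2.424e+05 days = 663.8 years.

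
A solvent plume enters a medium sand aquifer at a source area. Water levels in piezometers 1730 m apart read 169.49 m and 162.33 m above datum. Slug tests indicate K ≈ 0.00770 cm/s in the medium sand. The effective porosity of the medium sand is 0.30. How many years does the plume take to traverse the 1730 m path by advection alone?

51.6

Convert K: 0.00770 cm/s × 864 = 6.653 m/day.
Hydraulic gradient i = (169.49 − 162.33) / 1730 = 7.16 / 1730 = 0.004139.
Darcy flux q = K · i = 6.653 × 0.004139 = 0.02753 m/day.
Seepage velocity v = q / n_e = 0.02753 / 0.30 = 0.09178 m/day.
Travel time t = L / v = 1730 / 0.09178 = 18849 days = 51.61 years.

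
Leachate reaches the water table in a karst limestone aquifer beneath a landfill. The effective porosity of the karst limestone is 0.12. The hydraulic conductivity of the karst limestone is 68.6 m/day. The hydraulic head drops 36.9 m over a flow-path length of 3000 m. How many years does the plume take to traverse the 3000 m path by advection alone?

1.17

Hydraulic gradient i = Δh / L = 36.9 / 3000 = 0.01230.
Darcy flux q = K · i = 68.60 × 0.01230 = 0.8438 m/day.
Seepage velocity v = q / n_e = 0.8438 / 0.12 = 7.032 m/day.
Travel time t = L / v = 3000 / 7.032 = 426.7 days = 1.168 years.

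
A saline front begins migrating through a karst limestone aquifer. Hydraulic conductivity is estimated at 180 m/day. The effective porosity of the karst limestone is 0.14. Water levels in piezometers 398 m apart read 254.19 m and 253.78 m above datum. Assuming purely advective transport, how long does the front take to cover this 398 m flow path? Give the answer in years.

Hydraulic gradient i = (254.19 − 253.78) / 398 = 0.41 / 398 = 0.001030.
Darcy flux q = K · i = 180.0 × 0.001030 = 0.1854 m/day.
Seepage velocity v = q / n_e = 0.1854 / 0.14 = 1.324 m/day.
Travel time t = L / v = 398 / 1.324 = 300.5 days = 0.8227 years.

0.823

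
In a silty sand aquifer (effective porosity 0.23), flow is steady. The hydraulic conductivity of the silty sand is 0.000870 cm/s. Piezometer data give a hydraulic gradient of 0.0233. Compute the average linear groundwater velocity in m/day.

Convert K: 0.000870 cm/s × 864 = 0.7517 m/day.
Hydraulic gradient i = 0.0233.
Darcy flux q = K · i = 0.7517 × 0.02330 = 0.01751 m/day.
Seepage velocity v = q / n_e = 0.01751 / 0.23 = 0.07615 m/day.

0.0761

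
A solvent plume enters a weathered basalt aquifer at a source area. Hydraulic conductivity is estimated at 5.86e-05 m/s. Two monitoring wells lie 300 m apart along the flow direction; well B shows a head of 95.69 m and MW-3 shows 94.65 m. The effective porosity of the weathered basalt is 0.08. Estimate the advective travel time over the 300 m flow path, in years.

3.74

Convert K: 5.86e-05 m/s × 86400 = 5.063 m/day.
Hydraulic gradient i = (95.69 − 94.65) / 300 = 1.04 / 300 = 0.003467.
Darcy flux q = K · i = 5.063 × 0.003467 = 0.01755 m/day.
Seepage velocity v = q / n_e = 0.01755 / 0.08 = 0.2194 m/day.
Travel time t = L / v = 300 / 0.2194 = 1367 days = 3.744 years.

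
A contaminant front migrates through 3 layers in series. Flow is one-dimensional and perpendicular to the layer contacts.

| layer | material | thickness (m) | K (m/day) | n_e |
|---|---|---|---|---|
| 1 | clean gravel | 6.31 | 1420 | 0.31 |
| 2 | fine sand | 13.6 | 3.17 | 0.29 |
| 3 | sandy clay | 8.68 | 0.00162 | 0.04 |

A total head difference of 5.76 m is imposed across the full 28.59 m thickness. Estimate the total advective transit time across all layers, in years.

With flow normal to the layers, continuity requires the same specific discharge q through every layer.
Σ(b_i/K_i) = 6.31/1420 + 13.6/3.17 + 8.68/0.00162 = 5362 d.
q = Δh / Σ(b_i/K_i) = 5.76 / 5362 = 0.001074 m/day.
In each layer the seepage velocity is v_i = q/n_i, so the layer transit time is t_i = b_i·n_i / q:
  layer 1 (clean gravel): t_1 = 6.31 × 0.31 / 0.001074 = 1821 d
  layer 2 (fine sand): t_2 = 13.6 × 0.29 / 0.001074 = 3672 d
  layer 3 (sandy clay): t_3 = 8.68 × 0.04 / 0.001074 = 323.2 d
Total t = Σ t_i = 5816 days = 15.92 years.

15.9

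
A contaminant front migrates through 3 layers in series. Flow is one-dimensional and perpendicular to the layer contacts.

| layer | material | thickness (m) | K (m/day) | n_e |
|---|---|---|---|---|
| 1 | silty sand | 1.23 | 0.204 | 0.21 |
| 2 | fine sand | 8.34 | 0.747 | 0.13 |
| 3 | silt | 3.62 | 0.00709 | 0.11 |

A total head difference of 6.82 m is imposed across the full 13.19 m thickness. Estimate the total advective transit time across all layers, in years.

0.369

With flow normal to the layers, continuity requires the same specific discharge q through every layer.
Σ(b_i/K_i) = 1.23/0.204 + 8.34/0.747 + 3.62/0.00709 = 527.8 d.
q = Δh / Σ(b_i/K_i) = 6.82 / 527.8 = 0.01292 m/day.
In each layer the seepage velocity is v_i = q/n_i, so the layer transit time is t_i = b_i·n_i / q:
  layer 1 (silty sand): t_1 = 1.23 × 0.21 / 0.01292 = 19.99 d
  layer 2 (fine sand): t_2 = 8.34 × 0.13 / 0.01292 = 83.90 d
  layer 3 (silt): t_3 = 3.62 × 0.11 / 0.01292 = 30.82 d
Total t = Σ t_i = 134.7 days = 0.3688 years.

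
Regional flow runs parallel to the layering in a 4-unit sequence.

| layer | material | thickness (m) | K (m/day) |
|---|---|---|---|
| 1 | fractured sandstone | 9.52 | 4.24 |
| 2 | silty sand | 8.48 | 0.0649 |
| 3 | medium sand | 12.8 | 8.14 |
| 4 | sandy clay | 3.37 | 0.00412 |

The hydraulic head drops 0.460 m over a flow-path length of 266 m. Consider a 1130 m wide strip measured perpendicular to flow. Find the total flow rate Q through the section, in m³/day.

Flow is parallel to layering, so each bed carries its own Darcy discharge and the transmissivities add.
Σ(K_i·b_i) = 4.24×9.52 + 0.0649×8.48 + 8.14×12.8 + 0.00412×3.37 = 145.1 m²/day.
Hydraulic gradient i = Δh / L = 0.460 / 266 = 0.001729.
Q = Σ(K_i·b_i) · W · i = 145.1 × 1130 × 0.001729 = 283.6 m³/day.

284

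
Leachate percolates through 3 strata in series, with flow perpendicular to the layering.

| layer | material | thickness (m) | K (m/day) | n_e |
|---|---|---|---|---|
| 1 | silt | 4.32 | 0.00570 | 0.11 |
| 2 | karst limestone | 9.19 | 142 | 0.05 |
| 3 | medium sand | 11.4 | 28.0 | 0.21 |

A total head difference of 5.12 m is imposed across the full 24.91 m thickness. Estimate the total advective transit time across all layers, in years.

With flow normal to the layers, continuity requires the same specific discharge q through every layer.
Σ(b_i/K_i) = 4.32/0.00570 + 9.19/142 + 11.4/28.0 = 758.4 d.
q = Δh / Σ(b_i/K_i) = 5.12 / 758.4 = 0.006751 m/day.
In each layer the seepage velocity is v_i = q/n_i, so the layer transit time is t_i = b_i·n_i / q:
  layer 1 (silt): t_1 = 4.32 × 0.11 / 0.006751 = 70.39 d
  layer 2 (karst limestone): t_2 = 9.19 × 0.05 / 0.006751 = 68.06 d
  layer 3 (medium sand): t_3 = 11.4 × 0.21 / 0.006751 = 354.6 d
Total t = Σ t_i = 493.0 days = 1.350 years.

1.35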